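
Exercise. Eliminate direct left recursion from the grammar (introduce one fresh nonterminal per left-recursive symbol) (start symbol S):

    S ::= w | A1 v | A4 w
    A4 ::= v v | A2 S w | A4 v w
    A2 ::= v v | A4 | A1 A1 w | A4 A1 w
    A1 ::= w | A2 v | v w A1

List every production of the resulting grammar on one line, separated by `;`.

Left recursion appears on A4.
For A4: α = {v w}, β = {v v, A2 S w}. Rewrite as A4 → β A4' and A4' → α A4' | ε.

S ::= w | A1 v | A4 w; A4 ::= v v A4' | A2 S w A4'; A2 ::= v v | A4 | A1 A1 w | A4 A1 w; A1 ::= w | A2 v | v w A1; A4' ::= v w A4' | eps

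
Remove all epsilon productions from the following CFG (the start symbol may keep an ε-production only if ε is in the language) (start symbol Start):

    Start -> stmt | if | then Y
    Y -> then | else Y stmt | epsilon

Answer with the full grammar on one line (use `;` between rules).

Nullable nonterminals: {Y}.
ε ∉ L(G), so no ε-production is kept.
For each production, add variants omitting each subset of nullable occurrences: Start → then Y gives then Y | then. Y → else Y stmt gives else Y stmt | else stmt.

Start -> stmt | if | then Y | then; Y -> then | else Y stmt | else stmt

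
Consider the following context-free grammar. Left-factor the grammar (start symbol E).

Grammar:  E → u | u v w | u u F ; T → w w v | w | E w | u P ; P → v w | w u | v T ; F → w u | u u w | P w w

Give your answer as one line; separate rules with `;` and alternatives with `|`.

E → u E'; T → E w | u P | w T'; P → w u | v P'; F → w u | u u w | P w w; E' → ε | v w | u F; T' → w v | ε; P' → w | T

E has alternatives sharing prefix 'u': factor to E → u E' with E' → ε | v w | u F.
T has alternatives sharing prefix 'w': factor to T → w T' with T' → w v | ε.
P has alternatives sharing prefix 'v': factor to P → v P' with P' → w | T.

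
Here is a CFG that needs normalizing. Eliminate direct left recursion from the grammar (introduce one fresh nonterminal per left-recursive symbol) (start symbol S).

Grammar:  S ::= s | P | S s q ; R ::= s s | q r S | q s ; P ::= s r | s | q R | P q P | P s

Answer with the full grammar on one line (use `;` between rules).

S ::= s S' | P S'; R ::= s s | q r S | q s; P ::= s r P' | s P' | q R P'; S' ::= s q S' | ε; P' ::= q P P' | s P' | ε

Left recursion appears on S, P.
For S: α = {s q}, β = {s, P}. Rewrite as S → β S' and S' → α S' | ε.
For P: α = {q P, s}, β = {s r, s, q R}. Rewrite as P → β P' and P' → α P' | ε.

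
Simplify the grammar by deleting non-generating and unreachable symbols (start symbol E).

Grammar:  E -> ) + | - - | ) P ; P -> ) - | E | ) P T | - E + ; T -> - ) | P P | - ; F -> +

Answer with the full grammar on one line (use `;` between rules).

Generating nonterminals: {E, F, P, T}.
Reachable from E after that: {E, P, T}.
Removed useless symbols: {F} and every production mentioning them.

E -> ) + | - - | ) P; P -> ) - | E | ) P T | - E +; T -> - ) | P P | -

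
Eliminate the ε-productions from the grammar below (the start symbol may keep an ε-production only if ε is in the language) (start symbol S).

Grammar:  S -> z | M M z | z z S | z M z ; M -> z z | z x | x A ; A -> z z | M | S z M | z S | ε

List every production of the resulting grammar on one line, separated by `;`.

S -> z | M M z | z z S | z M z; M -> z z | z x | x A | x; A -> z z | M | S z M | z S

Nullable set = {A}.
ε ∉ L(G), so no ε-production is kept.
Add the nullable-subset variants: M → x A gives x A | x.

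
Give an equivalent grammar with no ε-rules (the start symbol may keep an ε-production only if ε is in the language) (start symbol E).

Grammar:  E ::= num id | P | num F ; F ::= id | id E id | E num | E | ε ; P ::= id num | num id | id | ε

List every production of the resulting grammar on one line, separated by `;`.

The nullable symbols are {E, F, P}.
ε ∈ L(G) since E is nullable, so keep E → ε.
For each production, add variants omitting each subset of nullable occurrences: E → num F gives num F | num. F → id E id gives id E id | id id. F → E num gives E num | num.

E ::= num id | P | num F | num | ε; F ::= id | id E id | id id | E num | num | E; P ::= id num | num id | id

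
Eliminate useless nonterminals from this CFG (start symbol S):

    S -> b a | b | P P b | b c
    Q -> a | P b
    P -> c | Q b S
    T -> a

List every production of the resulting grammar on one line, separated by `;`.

Generating nonterminals: {P, Q, S, T}.
Reachable from S after that: {P, Q, S}.
Removed useless symbols: {T} and every production mentioning them.

S -> b a | b | P P b | b c; Q -> a | P b; P -> c | Q b S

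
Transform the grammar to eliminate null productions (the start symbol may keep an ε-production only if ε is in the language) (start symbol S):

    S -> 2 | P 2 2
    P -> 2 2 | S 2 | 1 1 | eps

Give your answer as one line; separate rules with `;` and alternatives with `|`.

Nullable set = {P}.
ε ∉ L(G), so no ε-production is kept.
Expand every rule over subsets of its nullable positions: S → P 2 2 gives P 2 2 | 2 2.

S -> 2 | P 2 2 | 2 2; P -> 2 2 | S 2 | 1 1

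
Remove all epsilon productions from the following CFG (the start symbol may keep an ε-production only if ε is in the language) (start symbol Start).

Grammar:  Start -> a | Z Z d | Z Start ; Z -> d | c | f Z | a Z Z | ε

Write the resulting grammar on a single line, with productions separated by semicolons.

Nullable nonterminals: {Z}.
ε ∉ L(G), so no ε-production is kept.
For each production, add variants omitting each subset of nullable occurrences: Start → Z Z d gives Z Z d | Z d | d. Z → f Z gives f Z | f. Z → a Z Z gives a Z Z | a Z | a.

Start -> a | Z Z d | Z d | d | Z Start; Z -> d | c | f Z | f | a Z Z | a Z | a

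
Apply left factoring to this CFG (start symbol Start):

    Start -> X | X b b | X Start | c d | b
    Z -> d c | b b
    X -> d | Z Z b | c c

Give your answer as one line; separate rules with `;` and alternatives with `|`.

Start has alternatives sharing prefix 'X': factor to Start → X Start1 with Start1 → ε | b b | Start.

Start -> c d | b | X Start1; Z -> d c | b b; X -> d | Z Z b | c c; Start1 -> epsilon | b b | Start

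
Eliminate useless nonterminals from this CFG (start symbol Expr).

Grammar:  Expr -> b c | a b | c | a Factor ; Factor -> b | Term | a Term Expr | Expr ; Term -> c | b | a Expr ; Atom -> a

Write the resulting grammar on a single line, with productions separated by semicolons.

Expr -> b c | a b | c | a Factor; Factor -> b | Term | a Term Expr | Expr; Term -> c | b | a Expr

Generating nonterminals: {Atom, Expr, Factor, Term}.
Reachable from Expr after that: {Expr, Factor, Term}.
Removed useless symbols: {Atom} and every production mentioning them.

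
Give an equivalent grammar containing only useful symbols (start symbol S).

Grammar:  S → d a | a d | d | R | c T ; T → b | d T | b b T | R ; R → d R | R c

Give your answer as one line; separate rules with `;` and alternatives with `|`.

S → d a | a d | d | c T; T → b | d T | b b T

Generating nonterminals: {S, T}.
Reachable from S after that: {S, T}.
Removed useless symbols: {R} and every production mentioning them.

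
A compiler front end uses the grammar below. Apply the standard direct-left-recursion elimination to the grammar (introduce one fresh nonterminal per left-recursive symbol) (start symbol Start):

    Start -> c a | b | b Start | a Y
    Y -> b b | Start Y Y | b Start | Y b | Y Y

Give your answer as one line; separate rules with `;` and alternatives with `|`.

Directly left-recursive nonterminal: Y.
For Y: α = {b, Y}, β = {b b, Start Y Y, b Start}. Rewrite as Y → β Y1 and Y1 → α Y1 | ε.

Start -> c a | b | b Start | a Y; Y -> b b Y1 | Start Y Y Y1 | b Start Y1; Y1 -> b Y1 | Y Y1 | ε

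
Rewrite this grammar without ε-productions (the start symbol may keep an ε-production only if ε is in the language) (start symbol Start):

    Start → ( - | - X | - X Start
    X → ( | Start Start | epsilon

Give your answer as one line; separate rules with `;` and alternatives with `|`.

Start → ( - | - X | - | - X Start | - Start; X → ( | Start Start

Nullable nonterminals: {X}.
ε ∉ L(G), so no ε-production is kept.
Add the nullable-subset variants: Start → - X gives - X | -. Start → - X Start gives - X Start | - Start.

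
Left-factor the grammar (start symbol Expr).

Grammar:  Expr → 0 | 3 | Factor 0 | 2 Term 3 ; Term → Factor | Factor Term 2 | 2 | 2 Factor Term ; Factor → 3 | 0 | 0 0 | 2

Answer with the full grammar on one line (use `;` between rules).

Term has alternatives sharing prefix 'Factor': factor to Term → Factor Term1 with Term1 → ε | Term 2.
Term has alternatives sharing prefix '2': factor to Term → 2 Term2 with Term2 → ε | Factor Term.
Factor has alternatives sharing prefix '0': factor to Factor → 0 Factor1 with Factor1 → ε | 0.

Expr → 0 | 3 | Factor 0 | 2 Term 3; Term → Factor Term1 | 2 Term2; Factor → 3 | 2 | 0 Factor1; Term1 → ε | Term 2; Term2 → ε | Factor Term; Factor1 → ε | 0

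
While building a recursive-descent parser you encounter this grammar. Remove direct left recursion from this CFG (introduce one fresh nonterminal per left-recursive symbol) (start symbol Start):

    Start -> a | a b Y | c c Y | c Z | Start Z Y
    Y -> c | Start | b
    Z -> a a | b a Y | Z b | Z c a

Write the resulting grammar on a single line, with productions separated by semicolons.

Directly left-recursive nonterminals: Start, Z.
For Start: α = {Z Y}, β = {a, a b Y, c c Y, c Z}. Rewrite as Start → β Start1 and Start1 → α Start1 | ε.
For Z: α = {b, c a}, β = {a a, b a Y}. Rewrite as Z → β Z1 and Z1 → α Z1 | ε.

Start -> a Start1 | a b Y Start1 | c c Y Start1 | c Z Start1; Y -> c | Start | b; Z -> a a Z1 | b a Y Z1; Start1 -> Z Y Start1 | eps; Z1 -> b Z1 | c a Z1 | eps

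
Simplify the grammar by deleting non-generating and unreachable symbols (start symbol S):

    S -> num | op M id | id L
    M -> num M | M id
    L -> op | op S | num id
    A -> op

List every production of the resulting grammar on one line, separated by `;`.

Generating nonterminals: {A, L, S}.
Reachable from S after that: {L, S}.
Removed useless symbols: {A, M} and every production mentioning them.

S -> num | id L; L -> op | op S | num id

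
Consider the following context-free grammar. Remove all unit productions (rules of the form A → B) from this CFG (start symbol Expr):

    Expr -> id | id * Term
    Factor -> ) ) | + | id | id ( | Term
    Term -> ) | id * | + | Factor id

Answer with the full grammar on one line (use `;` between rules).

Unit pairs: Factor ⇒* {Term}.
Replace each nonterminal's rules with the union of the non-unit rules of every nonterminal it unit-derives.

Expr -> id | id * Term; Factor -> ) | id * | + | Factor id | ) ) | id | id (; Term -> ) | id * | + | Factor id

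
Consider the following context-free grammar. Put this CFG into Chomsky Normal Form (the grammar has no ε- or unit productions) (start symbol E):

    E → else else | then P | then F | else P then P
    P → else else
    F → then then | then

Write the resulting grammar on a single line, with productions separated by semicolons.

Introduce a nonterminal for each terminal appearing in a rule of length ≥ 2: X1 → else, X2 → then.
Binarize each right-hand side of length ≥ 3 by chaining fresh nonterminals (Y1, Y2, …): affected rules were E → X1 P X2 P.

E → X1 X1 | X2 P | X2 F | X1 Y1; P → X1 X1; F → X2 X2 | then; X1 → else; X2 → then; Y1 → P Y2; Y2 → X2 P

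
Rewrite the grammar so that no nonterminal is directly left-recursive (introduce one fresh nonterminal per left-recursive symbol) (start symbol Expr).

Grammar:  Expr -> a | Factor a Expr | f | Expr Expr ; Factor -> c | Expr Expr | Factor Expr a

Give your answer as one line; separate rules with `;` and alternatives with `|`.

Expr -> a Expr1 | Factor a Expr Expr1 | f Expr1; Factor -> c Factor1 | Expr Expr Factor1; Expr1 -> Expr Expr1 | ε; Factor1 -> Expr a Factor1 | ε

Left recursion appears on Expr, Factor.
For Expr: α = {Expr}, β = {a, Factor a Expr, f}. Rewrite as Expr → β Expr1 and Expr1 → α Expr1 | ε.
For Factor: α = {Expr a}, β = {c, Expr Expr}. Rewrite as Factor → β Factor1 and Factor1 → α Factor1 | ε.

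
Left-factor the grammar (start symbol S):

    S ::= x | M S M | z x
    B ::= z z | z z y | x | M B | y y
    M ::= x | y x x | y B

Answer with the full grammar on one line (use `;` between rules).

B has alternatives sharing prefix 'z z': factor to B → z z B' with B' → ε | y.
M has alternatives sharing prefix 'y': factor to M → y M' with M' → x x | B.

S ::= x | M S M | z x; B ::= x | M B | y y | z z B'; M ::= x | y M'; B' ::= ε | y; M' ::= x x | B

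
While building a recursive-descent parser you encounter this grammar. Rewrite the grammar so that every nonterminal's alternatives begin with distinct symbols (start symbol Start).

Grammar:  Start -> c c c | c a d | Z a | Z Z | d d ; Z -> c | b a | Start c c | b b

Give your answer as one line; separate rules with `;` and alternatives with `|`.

Start has alternatives sharing prefix 'c': factor to Start → c Start1 with Start1 → c c | a d.
Start has alternatives sharing prefix 'Z': factor to Start → Z Start2 with Start2 → a | Z.
Z has alternatives sharing prefix 'b': factor to Z → b Z1 with Z1 → a | b.

Start -> d d | c Start1 | Z Start2; Z -> c | Start c c | b Z1; Start1 -> c c | a d; Start2 -> a | Z; Z1 -> a | b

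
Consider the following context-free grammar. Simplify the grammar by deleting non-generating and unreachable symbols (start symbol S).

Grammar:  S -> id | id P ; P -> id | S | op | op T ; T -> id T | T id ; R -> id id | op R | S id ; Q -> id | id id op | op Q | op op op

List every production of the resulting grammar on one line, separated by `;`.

S -> id | id P; P -> id | S | op

Generating nonterminals: {P, Q, R, S}.
Reachable from S after that: {P, S}.
Removed useless symbols: {Q, R, T} and every production mentioning them.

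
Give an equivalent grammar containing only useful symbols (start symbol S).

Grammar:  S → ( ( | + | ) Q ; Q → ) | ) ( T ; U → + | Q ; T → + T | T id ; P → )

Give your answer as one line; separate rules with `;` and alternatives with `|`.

S → ( ( | + | ) Q; Q → )

Generating nonterminals: {P, Q, S, U}.
Reachable from S after that: {Q, S}.
Removed useless symbols: {P, T, U} and every production mentioning them.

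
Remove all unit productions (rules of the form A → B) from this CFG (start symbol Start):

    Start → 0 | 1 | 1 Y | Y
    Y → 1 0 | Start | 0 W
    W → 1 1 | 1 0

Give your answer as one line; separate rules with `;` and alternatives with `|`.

Unit pairs: Start ⇒* {Y}; Y ⇒* {Start}.
For each unit pair (A, B), copy every non-unit production of B to A, then drop all unit productions.

Start → 0 | 1 | 1 Y | 1 0 | 0 W; Y → 0 | 1 | 1 Y | 1 0 | 0 W; W → 1 1 | 1 0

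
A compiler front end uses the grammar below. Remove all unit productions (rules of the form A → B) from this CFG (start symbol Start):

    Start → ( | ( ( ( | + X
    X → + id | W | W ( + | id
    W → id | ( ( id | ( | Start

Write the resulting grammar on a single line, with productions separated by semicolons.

Unit pairs: W ⇒* {Start}; X ⇒* {Start, W}.
For every A with A ⇒* B via unit rules, add B's non-unit alternatives to A; then delete every rule of the form X → Y.

Start → ( | ( ( ( | + X; X → ( | ( ( ( | + X | + id | W ( + | id | ( ( id; W → ( | ( ( ( | + X | id | ( ( id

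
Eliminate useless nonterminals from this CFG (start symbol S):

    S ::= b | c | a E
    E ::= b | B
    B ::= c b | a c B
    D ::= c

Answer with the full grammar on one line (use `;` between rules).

Generating nonterminals: {B, D, E, S}.
Reachable from S after that: {B, E, S}.
Removed useless symbols: {D} and every production mentioning them.

S ::= b | c | a E; E ::= b | B; B ::= c b | a c B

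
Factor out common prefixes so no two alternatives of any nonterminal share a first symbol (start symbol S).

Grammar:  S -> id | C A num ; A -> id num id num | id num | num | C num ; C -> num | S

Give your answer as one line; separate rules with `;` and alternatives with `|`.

S -> id | C A num; A -> num | C num | id num A'; C -> num | S; A' -> id num | epsilon

A has alternatives sharing prefix 'id num': factor to A → id num A' with A' → id num | ε.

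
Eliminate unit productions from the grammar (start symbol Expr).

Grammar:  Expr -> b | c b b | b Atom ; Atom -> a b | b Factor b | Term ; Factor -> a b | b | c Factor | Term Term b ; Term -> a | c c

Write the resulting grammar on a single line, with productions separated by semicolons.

Expr -> b | c b b | b Atom; Atom -> a | c c | a b | b Factor b; Factor -> a b | b | c Factor | Term Term b; Term -> a | c c

Unit pairs: Atom ⇒* {Term}.
For each unit pair (A, B), copy every non-unit production of B to A, then drop all unit productions.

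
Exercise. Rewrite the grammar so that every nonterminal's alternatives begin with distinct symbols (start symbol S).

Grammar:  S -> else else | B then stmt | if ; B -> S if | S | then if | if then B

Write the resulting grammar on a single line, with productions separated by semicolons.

S -> else else | B then stmt | if; B -> then if | if then B | S B'; B' -> if | eps

B has alternatives sharing prefix 'S': factor to B → S B' with B' → if | ε.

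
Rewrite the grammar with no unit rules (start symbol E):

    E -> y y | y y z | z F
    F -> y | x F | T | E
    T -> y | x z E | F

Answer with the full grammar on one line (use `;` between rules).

Unit pairs: F ⇒* {E, T}; T ⇒* {E, F}.
Replace each nonterminal's rules with the union of the non-unit rules of every nonterminal it unit-derives.

E -> y y | y y z | z F; F -> y y | y y z | z F | y | x F | x z E; T -> y y | y y z | z F | y | x F | x z E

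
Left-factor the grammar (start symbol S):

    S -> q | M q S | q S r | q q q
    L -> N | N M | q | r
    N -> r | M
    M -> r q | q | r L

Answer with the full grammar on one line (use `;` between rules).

S has alternatives sharing prefix 'q': factor to S → q S' with S' → ε | S r | q q.
L has alternatives sharing prefix 'N': factor to L → N L' with L' → ε | M.
M has alternatives sharing prefix 'r': factor to M → r M' with M' → q | L.

S -> M q S | q S'; L -> q | r | N L'; N -> r | M; M -> q | r M'; S' -> ε | S r | q q; L' -> ε | M; M' -> q | L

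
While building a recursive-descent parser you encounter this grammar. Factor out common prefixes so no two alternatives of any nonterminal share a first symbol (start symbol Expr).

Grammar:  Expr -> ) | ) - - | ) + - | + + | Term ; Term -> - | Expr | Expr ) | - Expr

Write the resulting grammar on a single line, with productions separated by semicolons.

Expr -> + + | Term | ) Expr1; Term -> - Term1 | Expr Term2; Expr1 -> eps | - - | + -; Term1 -> eps | Expr; Term2 -> eps | )

Expr has alternatives sharing prefix ')': factor to Expr → ) Expr1 with Expr1 → ε | - - | + -.
Term has alternatives sharing prefix '-': factor to Term → - Term1 with Term1 → ε | Expr.
Term has alternatives sharing prefix 'Expr': factor to Term → Expr Term2 with Term2 → ε | ).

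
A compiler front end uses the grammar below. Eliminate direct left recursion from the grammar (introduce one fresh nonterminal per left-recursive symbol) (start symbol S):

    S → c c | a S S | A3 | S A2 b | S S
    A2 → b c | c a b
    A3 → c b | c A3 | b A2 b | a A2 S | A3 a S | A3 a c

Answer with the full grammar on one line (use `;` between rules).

S → c c S' | a S S S' | A3 S'; A2 → b c | c a b; A3 → c b A3' | c A3 A3' | b A2 b A3' | a A2 S A3'; S' → A2 b S' | S S' | eps; A3' → a S A3' | a c A3' | eps

Left recursion appears on S, A3.
For S: α = {A2 b, S}, β = {c c, a S S, A3}. Rewrite as S → β S' and S' → α S' | ε.
For A3: α = {a S, a c}, β = {c b, c A3, b A2 b, a A2 S}. Rewrite as A3 → β A3' and A3' → α A3' | ε.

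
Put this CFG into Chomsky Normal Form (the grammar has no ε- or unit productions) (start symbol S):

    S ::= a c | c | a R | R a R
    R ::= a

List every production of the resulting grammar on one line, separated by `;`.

Introduce a nonterminal for each terminal appearing in a rule of length ≥ 2: X1 → a, X2 → c.
Binarize each right-hand side of length ≥ 3 by chaining fresh nonterminals (Y1, Y2, …): affected rules were S → R X1 R.

S ::= X1 X2 | c | X1 R | R Y1; R ::= a; X1 ::= a; X2 ::= c; Y1 ::= X1 R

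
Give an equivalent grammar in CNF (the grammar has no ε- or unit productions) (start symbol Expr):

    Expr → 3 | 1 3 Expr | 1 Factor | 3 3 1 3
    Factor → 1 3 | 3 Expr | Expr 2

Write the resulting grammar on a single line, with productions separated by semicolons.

Introduce a nonterminal for each terminal appearing in a rule of length ≥ 2: X1 → 1, X2 → 3, X3 → 2.
Binarize each right-hand side of length ≥ 3 by chaining fresh nonterminals (Y1, Y2, …): affected rules were Expr → X1 X2 Expr; Expr → X2 X2 X1 X2.

Expr → 3 | X1 Y1 | X1 Factor | X2 Y2; Factor → X1 X2 | X2 Expr | Expr X3; X1 → 1; X2 → 3; X3 → 2; Y1 → X2 Expr; Y2 → X2 Y3; Y3 → X1 X2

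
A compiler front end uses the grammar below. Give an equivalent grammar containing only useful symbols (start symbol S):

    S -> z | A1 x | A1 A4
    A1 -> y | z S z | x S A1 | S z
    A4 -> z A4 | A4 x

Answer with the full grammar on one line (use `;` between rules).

S -> z | A1 x; A1 -> y | z S z | x S A1 | S z

Generating nonterminals: {A1, S}.
Reachable from S after that: {A1, S}.
Removed useless symbols: {A4} and every production mentioning them.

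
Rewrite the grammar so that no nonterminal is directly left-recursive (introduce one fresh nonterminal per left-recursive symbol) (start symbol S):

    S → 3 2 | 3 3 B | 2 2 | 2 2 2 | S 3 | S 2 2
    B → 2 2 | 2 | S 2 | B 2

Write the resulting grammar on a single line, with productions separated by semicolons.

S → 3 2 S' | 3 3 B S' | 2 2 S' | 2 2 2 S'; B → 2 2 B' | 2 B' | S 2 B'; S' → 3 S' | 2 2 S' | ε; B' → 2 B' | ε

Directly left-recursive nonterminals: S, B.
For S: α = {3, 2 2}, β = {3 2, 3 3 B, 2 2, 2 2 2}. Rewrite as S → β S' and S' → α S' | ε.
For B: α = {2}, β = {2 2, 2, S 2}. Rewrite as B → β B' and B' → α B' | ε.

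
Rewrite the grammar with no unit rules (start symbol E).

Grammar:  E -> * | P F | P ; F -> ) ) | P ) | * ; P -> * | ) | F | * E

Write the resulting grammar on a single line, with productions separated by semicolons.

E -> * | P F | ) | * E | ) ) | P ); F -> ) ) | P ) | *; P -> ) ) | P ) | * | ) | * E

Unit pairs: E ⇒* {F, P}; P ⇒* {F}.
For each unit pair (A, B), copy every non-unit production of B to A, then drop all unit productions.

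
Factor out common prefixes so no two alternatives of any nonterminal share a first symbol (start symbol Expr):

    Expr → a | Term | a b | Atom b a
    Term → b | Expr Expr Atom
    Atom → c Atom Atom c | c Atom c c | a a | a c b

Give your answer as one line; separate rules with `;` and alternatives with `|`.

Expr → Term | Atom b a | a Expr1; Term → b | Expr Expr Atom; Atom → c Atom Atom1 | a Atom2; Expr1 → ε | b; Atom1 → Atom c | c c; Atom2 → a | c b

Expr has alternatives sharing prefix 'a': factor to Expr → a Expr1 with Expr1 → ε | b.
Atom has alternatives sharing prefix 'c Atom': factor to Atom → c Atom Atom1 with Atom1 → Atom c | c c.
Atom has alternatives sharing prefix 'a': factor to Atom → a Atom2 with Atom2 → a | c b.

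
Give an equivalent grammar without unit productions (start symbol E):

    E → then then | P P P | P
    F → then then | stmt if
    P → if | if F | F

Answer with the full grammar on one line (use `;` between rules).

Unit pairs: E ⇒* {F, P}; P ⇒* {F}.
For each unit pair (A, B), copy every non-unit production of B to A, then drop all unit productions.

E → then then | P P P | if | if F | stmt if; F → then then | stmt if; P → then then | stmt if | if | if F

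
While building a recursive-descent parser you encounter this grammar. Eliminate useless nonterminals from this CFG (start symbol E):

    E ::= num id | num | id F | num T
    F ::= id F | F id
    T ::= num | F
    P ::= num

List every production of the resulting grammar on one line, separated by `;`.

Generating nonterminals: {E, P, T}.
Reachable from E after that: {E, T}.
Removed useless symbols: {F, P} and every production mentioning them.

E ::= num id | num | num T; T ::= num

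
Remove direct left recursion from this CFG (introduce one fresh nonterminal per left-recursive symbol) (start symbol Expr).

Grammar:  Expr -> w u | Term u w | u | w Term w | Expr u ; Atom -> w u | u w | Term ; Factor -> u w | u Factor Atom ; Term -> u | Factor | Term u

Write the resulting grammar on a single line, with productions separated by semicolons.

Left recursion appears on Expr, Term.
For Expr: α = {u}, β = {w u, Term u w, u, w Term w}. Rewrite as Expr → β Expr1 and Expr1 → α Expr1 | ε.
For Term: α = {u}, β = {u, Factor}. Rewrite as Term → β Term1 and Term1 → α Term1 | ε.

Expr -> w u Expr1 | Term u w Expr1 | u Expr1 | w Term w Expr1; Atom -> w u | u w | Term; Factor -> u w | u Factor Atom; Term -> u Term1 | Factor Term1; Expr1 -> u Expr1 | ε; Term1 -> u Term1 | ε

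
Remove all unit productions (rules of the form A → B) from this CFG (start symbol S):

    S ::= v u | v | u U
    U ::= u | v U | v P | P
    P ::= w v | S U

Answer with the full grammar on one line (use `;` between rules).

S ::= v u | v | u U; U ::= u | v U | v P | w v | S U; P ::= w v | S U

Unit pairs: U ⇒* {P}.
Replace each nonterminal's rules with the union of the non-unit rules of every nonterminal it unit-derives.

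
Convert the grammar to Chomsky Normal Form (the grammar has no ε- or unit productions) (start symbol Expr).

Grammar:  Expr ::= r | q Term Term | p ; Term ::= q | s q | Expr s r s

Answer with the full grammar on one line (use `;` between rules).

Expr ::= r | X1 Y1 | p; Term ::= q | X2 X1 | Expr Y2; X1 ::= q; X2 ::= s; X3 ::= r; Y1 ::= Term Term; Y2 ::= X2 Y3; Y3 ::= X3 X2

Introduce a nonterminal for each terminal appearing in a rule of length ≥ 2: X1 → q, X2 → s, X3 → r.
Binarize each right-hand side of length ≥ 3 by chaining fresh nonterminals (Y1, Y2, …): affected rules were Expr → X1 Term Term; Term → Expr X2 X3 X2.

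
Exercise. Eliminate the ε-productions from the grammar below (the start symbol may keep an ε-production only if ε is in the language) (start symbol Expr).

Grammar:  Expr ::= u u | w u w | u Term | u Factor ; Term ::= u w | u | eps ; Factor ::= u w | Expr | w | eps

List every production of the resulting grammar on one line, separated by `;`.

Nullable set = {Factor, Term}.
ε ∉ L(G), so no ε-production is kept.
Add the nullable-subset variants: Expr → u Term gives u Term | u.

Expr ::= u u | w u w | u Term | u | u Factor; Term ::= u w | u; Factor ::= u w | Expr | w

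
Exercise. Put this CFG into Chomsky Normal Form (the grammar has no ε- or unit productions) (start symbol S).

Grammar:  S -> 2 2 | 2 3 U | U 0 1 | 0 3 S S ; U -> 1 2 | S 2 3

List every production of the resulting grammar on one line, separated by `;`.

S -> X1 X1 | X1 Y1 | U Y2 | X3 Y3; U -> X4 X1 | S Y5; X1 -> 2; X2 -> 3; X3 -> 0; X4 -> 1; Y1 -> X2 U; Y2 -> X3 X4; Y3 -> X2 Y4; Y4 -> S S; Y5 -> X1 X2

Introduce a nonterminal for each terminal appearing in a rule of length ≥ 2: X1 → 2, X2 → 3, X3 → 0, X4 → 1.
Binarize each right-hand side of length ≥ 3 by chaining fresh nonterminals (Y1, Y2, …): affected rules were S → X1 X2 U; S → U X3 X4; S → X3 X2 S S; U → S X1 X2.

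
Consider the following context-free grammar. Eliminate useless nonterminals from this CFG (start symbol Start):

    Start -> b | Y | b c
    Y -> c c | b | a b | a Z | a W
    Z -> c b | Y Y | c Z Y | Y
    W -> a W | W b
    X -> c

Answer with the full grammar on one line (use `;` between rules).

Start -> b | Y | b c; Y -> c c | b | a b | a Z; Z -> c b | Y Y | c Z Y | Y

Generating nonterminals: {Start, X, Y, Z}.
Reachable from Start after that: {Start, Y, Z}.
Removed useless symbols: {W, X} and every production mentioning them.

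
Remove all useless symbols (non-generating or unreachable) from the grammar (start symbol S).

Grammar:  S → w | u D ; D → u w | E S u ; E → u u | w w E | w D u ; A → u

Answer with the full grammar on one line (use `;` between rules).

Generating nonterminals: {A, D, E, S}.
Reachable from S after that: {D, E, S}.
Removed useless symbols: {A} and every production mentioning them.

S → w | u D; D → u w | E S u; E → u u | w w E | w D u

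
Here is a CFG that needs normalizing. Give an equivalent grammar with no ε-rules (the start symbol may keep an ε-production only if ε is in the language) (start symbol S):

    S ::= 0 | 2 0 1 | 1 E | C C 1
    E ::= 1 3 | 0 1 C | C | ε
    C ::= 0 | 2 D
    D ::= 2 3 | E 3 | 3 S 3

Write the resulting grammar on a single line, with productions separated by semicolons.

Nullable nonterminals: {E}.
ε ∉ L(G), so no ε-production is kept.
For each production, add variants omitting each subset of nullable occurrences: S → 1 E gives 1 E | 1. D → E 3 gives E 3 | 3.

S ::= 0 | 2 0 1 | 1 E | 1 | C C 1; E ::= 1 3 | 0 1 C | C; C ::= 0 | 2 D; D ::= 2 3 | E 3 | 3 | 3 S 3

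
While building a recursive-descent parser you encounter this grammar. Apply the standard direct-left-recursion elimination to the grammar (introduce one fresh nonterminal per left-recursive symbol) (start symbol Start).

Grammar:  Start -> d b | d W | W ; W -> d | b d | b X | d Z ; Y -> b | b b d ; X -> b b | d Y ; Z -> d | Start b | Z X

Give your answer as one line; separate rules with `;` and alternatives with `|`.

Left recursion appears on Z.
For Z: α = {X}, β = {d, Start b}. Rewrite as Z → β Z1 and Z1 → α Z1 | ε.

Start -> d b | d W | W; W -> d | b d | b X | d Z; Y -> b | b b d; X -> b b | d Y; Z -> d Z1 | Start b Z1; Z1 -> X Z1 | eps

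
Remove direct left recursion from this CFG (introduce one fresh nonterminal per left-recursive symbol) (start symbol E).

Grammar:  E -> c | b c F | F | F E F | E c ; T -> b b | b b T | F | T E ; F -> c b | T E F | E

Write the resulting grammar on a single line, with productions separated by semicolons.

E -> c E' | b c F E' | F E' | F E F E'; T -> b b T' | b b T T' | F T'; F -> c b | T E F | E; E' -> c E' | eps; T' -> E T' | eps

Directly left-recursive nonterminals: E, T.
For E: α = {c}, β = {c, b c F, F, F E F}. Rewrite as E → β E' and E' → α E' | ε.
For T: α = {E}, β = {b b, b b T, F}. Rewrite as T → β T' and T' → α T' | ε.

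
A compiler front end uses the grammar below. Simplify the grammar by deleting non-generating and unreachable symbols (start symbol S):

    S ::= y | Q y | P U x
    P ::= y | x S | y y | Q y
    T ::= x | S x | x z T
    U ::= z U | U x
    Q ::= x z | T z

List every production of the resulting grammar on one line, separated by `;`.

S ::= y | Q y; T ::= x | S x | x z T; Q ::= x z | T z

Generating nonterminals: {P, Q, S, T}.
Reachable from S after that: {Q, S, T}.
Removed useless symbols: {P, U} and every production mentioning them.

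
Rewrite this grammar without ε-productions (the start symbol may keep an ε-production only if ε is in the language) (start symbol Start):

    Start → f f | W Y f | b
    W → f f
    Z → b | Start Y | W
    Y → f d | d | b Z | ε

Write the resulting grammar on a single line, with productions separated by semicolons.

The nullable symbols are {Y}.
ε ∉ L(G), so no ε-production is kept.
For each production, add variants omitting each subset of nullable occurrences: Start → W Y f gives W Y f | W f. Z → Start Y gives Start Y | Start.

Start → f f | W Y f | W f | b; W → f f; Z → b | Start Y | Start | W; Y → f d | d | b Z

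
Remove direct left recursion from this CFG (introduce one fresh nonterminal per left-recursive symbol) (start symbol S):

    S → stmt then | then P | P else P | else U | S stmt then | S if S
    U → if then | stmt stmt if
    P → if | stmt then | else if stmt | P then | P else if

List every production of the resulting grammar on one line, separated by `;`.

S → stmt then S' | then P S' | P else P S' | else U S'; U → if then | stmt stmt if; P → if P' | stmt then P' | else if stmt P'; S' → stmt then S' | if S S' | ε; P' → then P' | else if P' | ε

Left recursion appears on S, P.
For S: α = {stmt then, if S}, β = {stmt then, then P, P else P, else U}. Rewrite as S → β S' and S' → α S' | ε.
For P: α = {then, else if}, β = {if, stmt then, else if stmt}. Rewrite as P → β P' and P' → α P' | ε.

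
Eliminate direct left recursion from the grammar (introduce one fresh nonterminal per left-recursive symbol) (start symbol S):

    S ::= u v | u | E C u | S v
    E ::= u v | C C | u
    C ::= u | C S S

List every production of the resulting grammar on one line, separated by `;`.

Directly left-recursive nonterminals: S, C.
For S: α = {v}, β = {u v, u, E C u}. Rewrite as S → β S' and S' → α S' | ε.
For C: α = {S S}, β = {u}. Rewrite as C → β C' and C' → α C' | ε.

S ::= u v S' | u S' | E C u S'; E ::= u v | C C | u; C ::= u C'; S' ::= v S' | ε; C' ::= S S C' | ε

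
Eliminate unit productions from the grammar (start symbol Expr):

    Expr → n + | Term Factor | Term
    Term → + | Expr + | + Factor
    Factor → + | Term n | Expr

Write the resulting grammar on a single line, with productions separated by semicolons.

Unit pairs: Expr ⇒* {Term}; Factor ⇒* {Expr, Term}.
For every A with A ⇒* B via unit rules, add B's non-unit alternatives to A; then delete every rule of the form X → Y.

Expr → + | Expr + | + Factor | n + | Term Factor; Term → + | Expr + | + Factor; Factor → + | Expr + | + Factor | Term n | n + | Term Factor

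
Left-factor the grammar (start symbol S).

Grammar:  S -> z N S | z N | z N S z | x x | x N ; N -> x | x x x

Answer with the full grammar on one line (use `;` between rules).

S -> z N S' | x S''; N -> x N'; S' -> ε | S S'''; S'' -> x | N; N' -> ε | x x; S''' -> ε | z

S has alternatives sharing prefix 'z N': factor to S → z N S' with S' → S | ε | S z.
S has alternatives sharing prefix 'x': factor to S → x S'' with S'' → x | N.
N has alternatives sharing prefix 'x': factor to N → x N' with N' → ε | x x.
S' has alternatives sharing prefix 'S': factor to S' → S S''' with S''' → ε | z.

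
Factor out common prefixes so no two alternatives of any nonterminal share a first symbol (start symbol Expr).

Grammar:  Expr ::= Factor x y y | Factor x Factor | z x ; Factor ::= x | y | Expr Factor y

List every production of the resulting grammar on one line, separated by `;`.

Expr has alternatives sharing prefix 'Factor x': factor to Expr → Factor x Expr1 with Expr1 → y y | Factor.

Expr ::= z x | Factor x Expr1; Factor ::= x | y | Expr Factor y; Expr1 ::= y y | Factor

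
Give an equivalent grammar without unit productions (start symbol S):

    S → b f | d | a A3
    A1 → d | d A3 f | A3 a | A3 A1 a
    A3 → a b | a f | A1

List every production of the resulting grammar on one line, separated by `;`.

Unit pairs: A3 ⇒* {A1}.
For every A with A ⇒* B via unit rules, add B's non-unit alternatives to A; then delete every rule of the form X → Y.

S → b f | d | a A3; A1 → d | d A3 f | A3 a | A3 A1 a; A3 → d | d A3 f | A3 a | A3 A1 a | a b | a f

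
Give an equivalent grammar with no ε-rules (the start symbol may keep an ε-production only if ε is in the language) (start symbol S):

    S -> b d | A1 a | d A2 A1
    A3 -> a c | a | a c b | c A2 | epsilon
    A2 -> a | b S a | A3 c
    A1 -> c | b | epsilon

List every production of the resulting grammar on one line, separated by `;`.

S -> b d | A1 a | a | d A2 A1 | d A2; A3 -> a c | a | a c b | c A2; A2 -> a | b S a | A3 c | c; A1 -> c | b

The nullable symbols are {A1, A3}.
ε ∉ L(G), so no ε-production is kept.
Add the nullable-subset variants: S → A1 a gives A1 a | a. S → d A2 A1 gives d A2 A1 | d A2. A2 → A3 c gives A3 c | c.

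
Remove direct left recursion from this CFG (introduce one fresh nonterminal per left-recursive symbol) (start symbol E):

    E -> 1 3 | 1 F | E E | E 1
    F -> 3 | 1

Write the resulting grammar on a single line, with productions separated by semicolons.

E -> 1 3 E' | 1 F E'; F -> 3 | 1; E' -> E E' | 1 E' | eps

E is directly left-recursive.
For E: α = {E, 1}, β = {1 3, 1 F}. Rewrite as E → β E' and E' → α E' | ε.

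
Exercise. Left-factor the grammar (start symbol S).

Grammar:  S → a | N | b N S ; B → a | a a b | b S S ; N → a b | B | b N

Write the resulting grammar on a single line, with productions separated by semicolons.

B has alternatives sharing prefix 'a': factor to B → a B' with B' → ε | a b.

S → a | N | b N S; B → b S S | a B'; N → a b | B | b N; B' → epsilon | a b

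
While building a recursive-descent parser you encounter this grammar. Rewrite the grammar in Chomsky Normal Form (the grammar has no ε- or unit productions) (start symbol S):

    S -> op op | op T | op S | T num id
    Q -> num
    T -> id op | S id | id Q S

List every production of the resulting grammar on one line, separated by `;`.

S -> X1 X1 | X1 T | X1 S | T Y1; Q -> num; T -> X3 X1 | S X3 | X3 Y2; X1 -> op; X2 -> num; X3 -> id; Y1 -> X2 X3; Y2 -> Q S

Introduce a nonterminal for each terminal appearing in a rule of length ≥ 2: X1 → op, X2 → num, X3 → id.
Binarize each right-hand side of length ≥ 3 by chaining fresh nonterminals (Y1, Y2, …): affected rules were S → T X2 X3; T → X3 Q S.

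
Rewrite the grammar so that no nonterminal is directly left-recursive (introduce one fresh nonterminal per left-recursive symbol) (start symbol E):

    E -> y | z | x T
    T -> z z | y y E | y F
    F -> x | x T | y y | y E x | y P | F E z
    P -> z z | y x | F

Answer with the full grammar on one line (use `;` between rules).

Left recursion appears on F.
For F: α = {E z}, β = {x, x T, y y, y E x, y P}. Rewrite as F → β F' and F' → α F' | ε.

E -> y | z | x T; T -> z z | y y E | y F; F -> x F' | x T F' | y y F' | y E x F' | y P F'; P -> z z | y x | F; F' -> E z F' | ε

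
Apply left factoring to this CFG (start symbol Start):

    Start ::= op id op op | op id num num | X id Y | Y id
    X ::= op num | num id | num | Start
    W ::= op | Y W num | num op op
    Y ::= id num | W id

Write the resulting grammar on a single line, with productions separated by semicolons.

Start has alternatives sharing prefix 'op id': factor to Start → op id Start1 with Start1 → op op | num num.
X has alternatives sharing prefix 'num': factor to X → num X1 with X1 → id | ε.

Start ::= X id Y | Y id | op id Start1; X ::= op num | Start | num X1; W ::= op | Y W num | num op op; Y ::= id num | W id; Start1 ::= op op | num num; X1 ::= id | epsilon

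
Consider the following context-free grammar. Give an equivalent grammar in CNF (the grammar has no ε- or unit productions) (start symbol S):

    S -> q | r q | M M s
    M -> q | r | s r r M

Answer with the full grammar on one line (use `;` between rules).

Introduce a nonterminal for each terminal appearing in a rule of length ≥ 2: X1 → r, X2 → q, X3 → s.
Binarize each right-hand side of length ≥ 3 by chaining fresh nonterminals (Y1, Y2, …): affected rules were S → M M X3; M → X3 X1 X1 M.

S -> q | X1 X2 | M Y1; M -> q | r | X3 Y2; X1 -> r; X2 -> q; X3 -> s; Y1 -> M X3; Y2 -> X1 Y3; Y3 -> X1 M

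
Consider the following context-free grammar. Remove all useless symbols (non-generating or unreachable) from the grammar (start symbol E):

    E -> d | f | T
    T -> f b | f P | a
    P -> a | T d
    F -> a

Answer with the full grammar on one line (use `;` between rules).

E -> d | f | T; T -> f b | f P | a; P -> a | T d

Generating nonterminals: {E, F, P, T}.
Reachable from E after that: {E, P, T}.
Removed useless symbols: {F} and every production mentioning them.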